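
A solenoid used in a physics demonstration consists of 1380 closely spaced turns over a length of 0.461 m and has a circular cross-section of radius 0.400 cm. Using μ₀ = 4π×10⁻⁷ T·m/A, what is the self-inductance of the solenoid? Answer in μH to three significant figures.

A = πr² = π(4.000×10^-3 m)² = 5.027×10^-5 m².
For a long solenoid, L = μ₀N²A/ℓ.
L = (4π×10⁻⁷)(1380)²(5.027×10^-5)/(0.461 m) = 2.609×10^-4 H.

L ≈ 261 μH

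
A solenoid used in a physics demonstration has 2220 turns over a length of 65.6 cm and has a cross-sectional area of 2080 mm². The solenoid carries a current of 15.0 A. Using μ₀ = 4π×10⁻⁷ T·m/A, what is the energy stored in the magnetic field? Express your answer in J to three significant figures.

A = 2080 mm² = 2.080×10^-3 m².
L = μ₀N²A/ℓ = (4π×10⁻⁷)(2220)²(2.080×10^-3)/(0.656) = 1.964×10^-2 H.
U = ½LI² = ½(1.964×10^-2)(15.0)² = 2.209 J.

U ≈ 2.21 J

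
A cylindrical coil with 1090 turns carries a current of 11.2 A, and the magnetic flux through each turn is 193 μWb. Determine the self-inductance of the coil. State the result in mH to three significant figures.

L ≈ 18.8 mH

Self-inductance is defined by L = NΦ_B/I (flux linkage over current).
L = (1090)(1.930×10^-4 Wb)/(11.2 A) = 1.878×10^-2 H.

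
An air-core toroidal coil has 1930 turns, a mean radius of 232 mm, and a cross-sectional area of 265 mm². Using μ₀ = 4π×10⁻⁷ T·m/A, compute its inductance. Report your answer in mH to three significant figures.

L ≈ 0.851 mH

For a thin toroid, L = μ₀N²A/(2πR).
L = (4π×10⁻⁷)(1930)²(2.650×10^-4) / (2π×0.232 m) = 8.509×10^-4 H.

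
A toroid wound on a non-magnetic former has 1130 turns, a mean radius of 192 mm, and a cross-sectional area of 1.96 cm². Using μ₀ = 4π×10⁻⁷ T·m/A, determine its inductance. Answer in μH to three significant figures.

For a thin toroid, L = μ₀N²A/(2πR).
L = (4π×10⁻⁷)(1130)²(1.960×10^-4) / (2π×0.192 m) = 2.607×10^-4 H.

L ≈ 261 μH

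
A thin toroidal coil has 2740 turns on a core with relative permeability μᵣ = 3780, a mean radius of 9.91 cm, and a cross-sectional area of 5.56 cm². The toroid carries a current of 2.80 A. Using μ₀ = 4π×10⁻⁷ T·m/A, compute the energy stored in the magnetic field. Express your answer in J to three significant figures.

L = μ₀μᵣN²A/(2πR) = (4π×10⁻⁷)(3780)(2740)²(5.560×10^-4)/(2π×9.910×10^-2) = 31.84 H.
U = ½LI² = ½(31.84)(2.80)² = 124.8 J.

U ≈ 125 J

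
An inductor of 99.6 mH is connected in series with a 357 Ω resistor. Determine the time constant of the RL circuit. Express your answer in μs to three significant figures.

τ = L/R = (9.960×10^-2 H)/(357 Ω) = 2.790×10^-4 s.

τ ≈ 279 μs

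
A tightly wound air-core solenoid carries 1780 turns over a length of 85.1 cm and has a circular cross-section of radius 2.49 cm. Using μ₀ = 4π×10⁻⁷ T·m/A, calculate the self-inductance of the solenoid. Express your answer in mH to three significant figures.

L ≈ 9.11 mH

A = πr² = π(2.490×10^-2 m)² = 1.948×10^-3 m².
For a long solenoid, L = μ₀N²A/ℓ.
L = (4π×10⁻⁷)(1780)²(1.948×10^-3)/(0.851 m) = 9.113×10^-3 H.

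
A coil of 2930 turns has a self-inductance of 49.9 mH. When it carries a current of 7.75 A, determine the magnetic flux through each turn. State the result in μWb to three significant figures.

Φ_B ≈ 132 μWb

From L = NΦ_B/I, the flux per turn is Φ_B = LI/N.
Φ_B = (4.990×10^-2 H)(7.75 A)/2930 = 1.320×10^-4 Wb.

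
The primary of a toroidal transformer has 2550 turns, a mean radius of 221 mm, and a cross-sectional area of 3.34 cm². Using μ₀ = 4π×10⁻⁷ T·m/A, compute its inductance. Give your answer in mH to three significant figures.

For a thin toroid, L = μ₀N²A/(2πR).
L = (4π×10⁻⁷)(2550)²(3.340×10^-4) / (2π×0.221 m) = 1.965×10^-3 H.

L ≈ 1.97 mH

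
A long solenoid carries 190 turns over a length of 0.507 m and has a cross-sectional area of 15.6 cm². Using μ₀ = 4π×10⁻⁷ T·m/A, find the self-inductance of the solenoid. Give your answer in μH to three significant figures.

A = 15.6 cm² = 1.560×10^-3 m².
For a long solenoid, L = μ₀N²A/ℓ.
L = (4π×10⁻⁷)(190)²(1.560×10^-3)/(0.507 m) = 1.396×10^-4 H.

L ≈ 140 μH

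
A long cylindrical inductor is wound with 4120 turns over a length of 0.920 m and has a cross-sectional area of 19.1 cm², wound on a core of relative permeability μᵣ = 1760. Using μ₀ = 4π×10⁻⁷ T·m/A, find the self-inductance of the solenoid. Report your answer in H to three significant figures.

L ≈ 77.9 H

A = 19.1 cm² = 1.910×10^-3 m².
For a long solenoid, L = μ₀μᵣN²A/ℓ.
L = (4π×10⁻⁷)(1760)(4120)²(1.910×10^-3)/(0.92 m) = 77.94 H.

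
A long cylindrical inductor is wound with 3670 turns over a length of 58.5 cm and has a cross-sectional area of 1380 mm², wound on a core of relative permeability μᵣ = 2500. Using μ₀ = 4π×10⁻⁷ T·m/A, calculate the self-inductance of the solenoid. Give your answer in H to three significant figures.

L ≈ 99.8 H

A = 1380 mm² = 1.380×10^-3 m².
For a long solenoid, L = μ₀μᵣN²A/ℓ.
L = (4π×10⁻⁷)(2500)(3670)²(1.380×10^-3)/(0.585 m) = 99.82 H.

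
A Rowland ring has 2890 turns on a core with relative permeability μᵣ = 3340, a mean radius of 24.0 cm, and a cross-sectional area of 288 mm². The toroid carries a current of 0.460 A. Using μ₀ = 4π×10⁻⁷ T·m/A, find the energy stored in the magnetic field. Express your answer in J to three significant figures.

U ≈ 0.708 J

L = μ₀μᵣN²A/(2πR) = (4π×10⁻⁷)(3340)(2890)²(2.880×10^-4)/(2π×0.24) = 6.695 H.
U = ½LI² = ½(6.695)(0.460)² = 0.7083 J.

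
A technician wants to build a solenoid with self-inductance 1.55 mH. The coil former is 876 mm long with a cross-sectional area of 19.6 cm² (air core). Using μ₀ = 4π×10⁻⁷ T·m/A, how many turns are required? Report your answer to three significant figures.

N ≈ 742 turns

A = 19.6 cm² = 1.960×10^-3 m².
From L = μ₀N²A/ℓ, N = √(Lℓ / (μ₀A)).
N = √[(1.550×10^-3)(0.876) / ((4π×10⁻⁷)×1.960×10^-3)] = √(5.513×10^5) ≈ 742.48.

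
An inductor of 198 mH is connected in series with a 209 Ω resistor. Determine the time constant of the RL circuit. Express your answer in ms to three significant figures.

τ ≈ 0.947 ms

τ = L/R = (0.198 H)/(209 Ω) = 9.474×10^-4 s.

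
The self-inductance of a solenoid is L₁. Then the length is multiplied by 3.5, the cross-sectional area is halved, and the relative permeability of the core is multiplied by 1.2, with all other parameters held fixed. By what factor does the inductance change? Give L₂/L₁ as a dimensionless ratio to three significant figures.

L₂/L₁ = 0.171

For a solenoid, L ∝ μᵣN²A/ℓ.
L₂/L₁ = (3.5)^-1 × (0.5) × (1.2) = 0.171.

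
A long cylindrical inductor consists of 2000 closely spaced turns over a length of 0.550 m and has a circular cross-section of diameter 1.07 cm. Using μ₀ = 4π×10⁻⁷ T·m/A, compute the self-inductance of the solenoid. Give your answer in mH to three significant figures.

L ≈ 0.822 mH

A = π(d/2)² = π(5.350×10^-3 m)² = 8.992×10^-5 m².
For a long solenoid, L = μ₀N²A/ℓ.
L = (4π×10⁻⁷)(2000)²(8.992×10^-5)/(0.55 m) = 8.218×10^-4 H.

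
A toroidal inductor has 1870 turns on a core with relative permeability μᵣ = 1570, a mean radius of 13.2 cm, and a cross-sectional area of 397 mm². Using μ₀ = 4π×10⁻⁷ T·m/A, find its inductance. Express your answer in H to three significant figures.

For a thin toroid, L = μ₀μᵣN²A/(2πR).
L = (4π×10⁻⁷)(1570)(1870)²(3.970×10^-4) / (2π×0.132 m) = 3.302 H.

L ≈ 3.30 H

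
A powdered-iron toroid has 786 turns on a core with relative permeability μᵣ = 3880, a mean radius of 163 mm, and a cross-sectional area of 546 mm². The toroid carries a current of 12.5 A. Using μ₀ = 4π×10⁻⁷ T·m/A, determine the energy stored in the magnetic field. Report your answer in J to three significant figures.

L = μ₀μᵣN²A/(2πR) = (4π×10⁻⁷)(3880)(786)²(5.460×10^-4)/(2π×0.163) = 1.606 H.
U = ½LI² = ½(1.606)(12.5)² = 125.46 J.

U ≈ 125 J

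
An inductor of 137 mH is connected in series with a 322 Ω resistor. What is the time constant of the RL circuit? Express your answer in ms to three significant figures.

τ ≈ 0.425 ms

τ = L/R = (0.137 H)/(322 Ω) = 4.2547×10^-4 s.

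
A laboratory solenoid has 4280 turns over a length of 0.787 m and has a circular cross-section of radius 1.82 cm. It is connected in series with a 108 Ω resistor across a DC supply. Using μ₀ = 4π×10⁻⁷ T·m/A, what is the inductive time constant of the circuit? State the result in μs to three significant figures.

A = πr² = π(1.820×10^-2 m)² = 1.041×10^-3 m².
L = μ₀N²A/ℓ = (4π×10⁻⁷)(4280)²(1.041×10^-3)/(0.787) = 3.044×10^-2 H.
τ = L/R = (3.044×10^-2)/(108) = 2.818×10^-4 s.

τ ≈ 282 μs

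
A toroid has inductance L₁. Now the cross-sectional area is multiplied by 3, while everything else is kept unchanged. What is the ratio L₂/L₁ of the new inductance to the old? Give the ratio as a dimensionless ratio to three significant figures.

For a toroid, L ∝ μᵣN²A/R.
L₂/L₁ = (3) = 3.00.

L₂/L₁ = 3.00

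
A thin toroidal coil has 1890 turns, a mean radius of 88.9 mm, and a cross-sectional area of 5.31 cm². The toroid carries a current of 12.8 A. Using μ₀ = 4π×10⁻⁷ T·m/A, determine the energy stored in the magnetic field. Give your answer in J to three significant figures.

U ≈ 0.350 J

L = μ₀N²A/(2πR) = (4π×10⁻⁷)(1890)²(5.310×10^-4)/(2π×8.890×10^-2) = 4.267×10^-3 H.
U = ½LI² = ½(4.267×10^-3)(12.8)² = 0.3496 J.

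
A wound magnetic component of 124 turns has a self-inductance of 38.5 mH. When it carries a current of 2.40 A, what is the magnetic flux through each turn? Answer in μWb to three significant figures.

Φ_B ≈ 745 μWb

From L = NΦ_B/I, the flux per turn is Φ_B = LI/N.
Φ_B = (3.850×10^-2 H)(2.40 A)/124 = 7.452×10^-4 Wb.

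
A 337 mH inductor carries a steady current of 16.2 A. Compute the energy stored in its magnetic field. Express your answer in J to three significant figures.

Stored magnetic energy: U = ½LI².
U = ½(0.337 H)(16.2 A)² = 44.22 J.

U ≈ 44.2 J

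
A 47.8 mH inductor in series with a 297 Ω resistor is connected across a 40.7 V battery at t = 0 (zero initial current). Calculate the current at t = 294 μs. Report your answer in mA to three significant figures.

τ = L/R = 4.780×10^-2/297 = 1.609×10^-4 s; final current I_∞ = ε/R = 40.7/297 = 0.137 A.
I(t) = I_∞(1 − e^(−t/τ)) with t/τ = 1.827.
I = (0.137)(1 − e^(−1.827)) = 0.115 A.

I ≈ 115 mA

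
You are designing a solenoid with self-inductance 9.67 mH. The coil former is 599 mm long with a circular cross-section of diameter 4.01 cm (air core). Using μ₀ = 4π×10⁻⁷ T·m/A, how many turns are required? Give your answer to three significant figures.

N ≈ 1910 turns

A = π(d/2)² = π(2.005×10^-2 m)² = 1.263×10^-3 m².
From L = μ₀N²A/ℓ, N = √(Lℓ / (μ₀A)).
N = √[(9.670×10^-3)(0.599) / ((4π×10⁻⁷)×1.263×10^-3)] = √(3.650×10^6) ≈ 1910.4.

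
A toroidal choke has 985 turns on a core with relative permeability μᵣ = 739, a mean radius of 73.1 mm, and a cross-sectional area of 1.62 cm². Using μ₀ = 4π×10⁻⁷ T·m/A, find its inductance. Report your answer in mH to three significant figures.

For a thin toroid, L = μ₀μᵣN²A/(2πR).
L = (4π×10⁻⁷)(739)(985)²(1.620×10^-4) / (2π×7.310×10^-2 m) = 0.3178 H.

L ≈ 318 mH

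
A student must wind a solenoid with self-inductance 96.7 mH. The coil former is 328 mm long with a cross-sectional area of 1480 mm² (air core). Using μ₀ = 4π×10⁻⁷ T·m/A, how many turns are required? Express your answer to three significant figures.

A = 1480 mm² = 1.480×10^-3 m².
From L = μ₀N²A/ℓ, N = √(Lℓ / (μ₀A)).
N = √[(9.670×10^-2)(0.328) / ((4π×10⁻⁷)×1.480×10^-3)] = √(1.705×10^7) ≈ 4129.7.

N ≈ 4130 turns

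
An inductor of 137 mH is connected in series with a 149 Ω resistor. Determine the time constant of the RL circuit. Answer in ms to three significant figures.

τ = L/R = (0.137 H)/(149 Ω) = 9.1946×10^-4 s.

τ ≈ 0.919 ms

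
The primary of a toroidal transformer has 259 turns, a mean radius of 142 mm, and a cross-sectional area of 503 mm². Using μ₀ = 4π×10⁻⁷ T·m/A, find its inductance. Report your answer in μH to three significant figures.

L ≈ 47.5 μH

For a thin toroid, L = μ₀N²A/(2πR).
L = (4π×10⁻⁷)(259)²(5.030×10^-4) / (2π×0.142 m) = 4.752×10^-5 H.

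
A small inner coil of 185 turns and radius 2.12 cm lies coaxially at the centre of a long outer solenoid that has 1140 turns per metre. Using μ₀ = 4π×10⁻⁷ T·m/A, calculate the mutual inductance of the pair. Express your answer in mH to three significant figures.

M ≈ 0.374 mH

The outer solenoid produces a uniform field B₁ = μ₀n₁I₁ across the inner coil,
so the flux linkage is N₂Φ = N₂B₁A₂ = μ₀n₁N₂A₂·I₁, giving M = μ₀n₁N₂A₂.
A₂ = πr² = π(2.120×10^-2 m)² = 1.412×10^-3 m².
M = (4π×10⁻⁷)(1140)(185)(1.412×10^-3) = 3.742×10^-4 H.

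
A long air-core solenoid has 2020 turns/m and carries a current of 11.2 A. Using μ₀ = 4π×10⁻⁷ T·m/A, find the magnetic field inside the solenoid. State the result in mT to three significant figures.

Inside a long solenoid, B = μ₀nI.
B = (4π×10⁻⁷)(2.020×10^3 m⁻¹)(11.2 A) = 2.843×10^-2 T.

B ≈ 28.4 mT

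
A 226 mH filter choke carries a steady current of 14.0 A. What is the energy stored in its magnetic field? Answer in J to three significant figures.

Stored magnetic energy: U = ½LI².
U = ½(0.226 H)(14.0 A)² = 22.148 J.

U ≈ 22.1 J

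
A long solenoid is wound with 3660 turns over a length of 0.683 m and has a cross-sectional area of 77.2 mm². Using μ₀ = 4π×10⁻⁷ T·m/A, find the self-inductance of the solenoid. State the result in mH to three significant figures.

A = 77.2 mm² = 7.720×10^-5 m².
For a long solenoid, L = μ₀N²A/ℓ.
L = (4π×10⁻⁷)(3660)²(7.720×10^-5)/(0.683 m) = 1.903×10^-3 H.

L ≈ 1.90 mH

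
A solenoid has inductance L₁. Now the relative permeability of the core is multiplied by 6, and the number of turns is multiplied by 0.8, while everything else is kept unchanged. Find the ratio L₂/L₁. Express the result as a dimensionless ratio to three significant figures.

For a solenoid, L ∝ μᵣN²A/ℓ.
L₂/L₁ = (6) × (0.8)^2 = 3.84.

L₂/L₁ = 3.84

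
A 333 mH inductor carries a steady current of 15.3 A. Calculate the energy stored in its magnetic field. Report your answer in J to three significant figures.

Stored magnetic energy: U = ½LI².
U = ½(0.333 H)(15.3 A)² = 38.98 J.

U ≈ 39.0 J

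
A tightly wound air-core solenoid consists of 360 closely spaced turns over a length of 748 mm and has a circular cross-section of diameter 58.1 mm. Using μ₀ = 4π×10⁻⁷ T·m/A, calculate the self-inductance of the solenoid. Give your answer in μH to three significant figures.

A = π(d/2)² = π(2.905×10^-2 m)² = 2.651×10^-3 m².
For a long solenoid, L = μ₀N²A/ℓ.
L = (4π×10⁻⁷)(360)²(2.651×10^-3)/(0.748 m) = 5.772×10^-4 H.

L ≈ 577 μH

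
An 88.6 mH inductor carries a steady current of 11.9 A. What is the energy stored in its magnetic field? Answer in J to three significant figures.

Stored magnetic energy: U = ½LI².
U = ½(8.860×10^-2 H)(11.9 A)² = 6.273 J.

U ≈ 6.27 J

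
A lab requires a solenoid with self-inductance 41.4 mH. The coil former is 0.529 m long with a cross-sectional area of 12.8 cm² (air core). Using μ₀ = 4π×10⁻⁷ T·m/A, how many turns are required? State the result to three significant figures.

N ≈ 3690 turns

A = 12.8 cm² = 1.280×10^-3 m².
From L = μ₀N²A/ℓ, N = √(Lℓ / (μ₀A)).
N = √[(4.140×10^-2)(0.529) / ((4π×10⁻⁷)×1.280×10^-3)] = √(1.362×10^7) ≈ 3689.9.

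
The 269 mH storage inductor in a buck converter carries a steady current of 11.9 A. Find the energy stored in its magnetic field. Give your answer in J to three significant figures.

U ≈ 19.0 J

Stored magnetic energy: U = ½LI².
U = ½(0.269 H)(11.9 A)² = 19.047 J.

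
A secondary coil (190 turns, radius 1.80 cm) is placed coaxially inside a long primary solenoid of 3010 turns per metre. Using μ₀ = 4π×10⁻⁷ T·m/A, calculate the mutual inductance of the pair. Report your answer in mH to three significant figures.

The outer solenoid produces a uniform field B₁ = μ₀n₁I₁ across the inner coil,
so the flux linkage is N₂Φ = N₂B₁A₂ = μ₀n₁N₂A₂·I₁, giving M = μ₀n₁N₂A₂.
A₂ = πr² = π(1.800×10^-2 m)² = 1.018×10^-3 m².
M = (4π×10⁻⁷)(3010)(190)(1.018×10^-3) = 7.315×10^-4 H.

M ≈ 0.732 mH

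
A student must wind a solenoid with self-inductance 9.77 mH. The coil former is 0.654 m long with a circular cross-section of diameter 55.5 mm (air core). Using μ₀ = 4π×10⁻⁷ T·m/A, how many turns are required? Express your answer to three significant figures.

N ≈ 1450 turns

A = π(d/2)² = π(2.775×10^-2 m)² = 2.419×10^-3 m².
From L = μ₀N²A/ℓ, N = √(Lℓ / (μ₀A)).
N = √[(9.770×10^-3)(0.654) / ((4π×10⁻⁷)×2.419×10^-3)] = √(2.102×10^6) ≈ 1449.8.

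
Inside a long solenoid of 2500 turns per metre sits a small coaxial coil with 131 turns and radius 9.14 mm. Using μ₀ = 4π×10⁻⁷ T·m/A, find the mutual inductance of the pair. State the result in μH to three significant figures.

M ≈ 108 μH

The outer solenoid produces a uniform field B₁ = μ₀n₁I₁ across the inner coil,
so the flux linkage is N₂Φ = N₂B₁A₂ = μ₀n₁N₂A₂·I₁, giving M = μ₀n₁N₂A₂.
A₂ = πr² = π(9.140×10^-3 m)² = 2.624×10^-4 m².
M = (4π×10⁻⁷)(2500)(131)(2.624×10^-4) = 1.080×10^-4 H.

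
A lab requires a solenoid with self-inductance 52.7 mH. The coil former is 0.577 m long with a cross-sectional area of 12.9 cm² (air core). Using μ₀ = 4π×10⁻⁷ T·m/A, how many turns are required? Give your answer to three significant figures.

N ≈ 4330 turns

A = 12.9 cm² = 1.290×10^-3 m².
From L = μ₀N²A/ℓ, N = √(Lℓ / (μ₀A)).
N = √[(5.270×10^-2)(0.577) / ((4π×10⁻⁷)×1.290×10^-3)] = √(1.876×10^7) ≈ 4331.1.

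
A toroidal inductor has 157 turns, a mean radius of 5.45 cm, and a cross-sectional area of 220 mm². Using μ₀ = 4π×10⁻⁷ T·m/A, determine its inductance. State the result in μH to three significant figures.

L ≈ 19.9 μH

For a thin toroid, L = μ₀N²A/(2πR).
L = (4π×10⁻⁷)(157)²(2.200×10^-4) / (2π×5.450×10^-2 m) = 1.990×10^-5 H.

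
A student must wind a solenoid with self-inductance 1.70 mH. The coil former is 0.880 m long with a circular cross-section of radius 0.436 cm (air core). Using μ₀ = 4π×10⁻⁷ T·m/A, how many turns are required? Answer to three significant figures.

N ≈ 4460 turns

A = πr² = π(4.360×10^-3 m)² = 5.972×10^-5 m².
From L = μ₀N²A/ℓ, N = √(Lℓ / (μ₀A)).
N = √[(1.700×10^-3)(0.88) / ((4π×10⁻⁷)×5.972×10^-5)] = √(1.993×10^7) ≈ 4464.8.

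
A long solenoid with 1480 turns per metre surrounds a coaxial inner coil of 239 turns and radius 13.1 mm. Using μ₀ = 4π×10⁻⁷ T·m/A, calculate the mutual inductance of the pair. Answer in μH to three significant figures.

M ≈ 240 μH

The outer solenoid produces a uniform field B₁ = μ₀n₁I₁ across the inner coil,
so the flux linkage is N₂Φ = N₂B₁A₂ = μ₀n₁N₂A₂·I₁, giving M = μ₀n₁N₂A₂.
A₂ = πr² = π(1.310×10^-2 m)² = 5.391×10^-4 m².
M = (4π×10⁻⁷)(1480)(239)(5.391×10^-4) = 2.396×10^-4 H.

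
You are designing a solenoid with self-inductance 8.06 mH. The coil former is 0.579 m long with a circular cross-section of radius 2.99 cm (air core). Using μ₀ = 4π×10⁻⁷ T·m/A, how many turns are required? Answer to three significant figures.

A = πr² = π(2.990×10^-2 m)² = 2.809×10^-3 m².
From L = μ₀N²A/ℓ, N = √(Lℓ / (μ₀A)).
N = √[(8.060×10^-3)(0.579) / ((4π×10⁻⁷)×2.809×10^-3)] = √(1.322×10^6) ≈ 1149.9.

N ≈ 1150 turns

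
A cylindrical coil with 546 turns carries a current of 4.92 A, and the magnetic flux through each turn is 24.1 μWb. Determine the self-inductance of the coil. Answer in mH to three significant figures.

L ≈ 2.67 mH

Self-inductance is defined by L = NΦ_B/I (flux linkage over current).
L = (546)(2.410×10^-5 Wb)/(4.92 A) = 2.6745×10^-3 H.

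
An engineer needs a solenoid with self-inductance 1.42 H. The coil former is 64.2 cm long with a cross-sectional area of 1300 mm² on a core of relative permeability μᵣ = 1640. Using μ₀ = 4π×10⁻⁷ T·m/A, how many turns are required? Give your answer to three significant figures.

N ≈ 583 turns

A = 1300 mm² = 1.300×10^-3 m².
From L = μ₀μᵣN²A/ℓ, N = √(Lℓ / (μ₀μᵣA)).
N = √[(1.42)(0.642) / ((4π×10⁻⁷)(1640)×1.300×10^-3)] = √(3.403×10^5) ≈ 583.3.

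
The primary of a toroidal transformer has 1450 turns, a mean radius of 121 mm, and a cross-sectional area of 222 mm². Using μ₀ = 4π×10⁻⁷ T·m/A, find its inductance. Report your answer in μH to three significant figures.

L ≈ 771 μH

For a thin toroid, L = μ₀N²A/(2πR).
L = (4π×10⁻⁷)(1450)²(2.220×10^-4) / (2π×0.121 m) = 7.71496×10^-4 H.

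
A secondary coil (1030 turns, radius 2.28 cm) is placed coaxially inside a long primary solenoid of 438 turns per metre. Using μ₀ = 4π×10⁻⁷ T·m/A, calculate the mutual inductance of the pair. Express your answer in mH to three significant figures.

M ≈ 0.926 mH

The outer solenoid produces a uniform field B₁ = μ₀n₁I₁ across the inner coil,
so the flux linkage is N₂Φ = N₂B₁A₂ = μ₀n₁N₂A₂·I₁, giving M = μ₀n₁N₂A₂.
A₂ = πr² = π(2.280×10^-2 m)² = 1.633×10^-3 m².
M = (4π×10⁻⁷)(438)(1030)(1.633×10^-3) = 9.259×10^-4 H.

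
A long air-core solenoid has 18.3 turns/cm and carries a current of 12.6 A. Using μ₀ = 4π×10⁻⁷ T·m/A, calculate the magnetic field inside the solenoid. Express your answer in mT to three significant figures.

Inside a long solenoid, B = μ₀nI.
B = (4π×10⁻⁷)(1.830×10^3 m⁻¹)(12.6 A) = 2.898×10^-2 T.

B ≈ 29.0 mT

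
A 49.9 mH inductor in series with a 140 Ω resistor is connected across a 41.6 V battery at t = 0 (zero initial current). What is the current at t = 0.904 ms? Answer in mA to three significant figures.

I ≈ 274 mA

τ = L/R = 4.990×10^-2/140 = 3.564×10^-4 s; final current I_∞ = ε/R = 41.6/140 = 0.2971 A.
I(t) = I_∞(1 − e^(−t/τ)) with t/τ = 2.536.
I = (0.2971)(1 − e^(−2.536)) = 0.2736 A.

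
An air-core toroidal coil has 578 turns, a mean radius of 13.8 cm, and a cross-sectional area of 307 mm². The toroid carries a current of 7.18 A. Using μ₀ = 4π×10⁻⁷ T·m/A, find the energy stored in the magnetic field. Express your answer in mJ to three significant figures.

U ≈ 3.83 mJ

L = μ₀N²A/(2πR) = (4π×10⁻⁷)(578)²(3.070×10^-4)/(2π×0.138) = 1.486×10^-4 H.
U = ½LI² = ½(1.486×10^-4)(7.18)² = 3.831×10^-3 J.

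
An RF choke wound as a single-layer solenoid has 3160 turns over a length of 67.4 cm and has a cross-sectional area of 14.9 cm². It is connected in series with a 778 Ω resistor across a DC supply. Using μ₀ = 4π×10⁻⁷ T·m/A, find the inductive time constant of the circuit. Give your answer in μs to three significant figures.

A = 14.9 cm² = 1.490×10^-3 m².
L = μ₀N²A/ℓ = (4π×10⁻⁷)(3160)²(1.490×10^-3)/(0.674) = 2.774×10^-2 H.
τ = L/R = (2.774×10^-2)/(778) = 3.566×10^-5 s.

τ ≈ 35.7 μs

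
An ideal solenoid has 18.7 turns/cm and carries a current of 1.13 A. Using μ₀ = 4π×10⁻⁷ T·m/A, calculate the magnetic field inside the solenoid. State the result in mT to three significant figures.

B ≈ 2.66 mT

Inside a long solenoid, B = μ₀nI.
B = (4π×10⁻⁷)(1.870×10^3 m⁻¹)(1.13 A) = 2.655×10^-3 T.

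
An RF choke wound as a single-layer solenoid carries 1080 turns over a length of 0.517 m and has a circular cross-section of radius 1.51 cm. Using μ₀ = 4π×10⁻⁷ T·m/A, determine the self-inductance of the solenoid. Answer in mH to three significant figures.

L ≈ 2.03 mH

A = πr² = π(1.510×10^-2 m)² = 7.163×10^-4 m².
For a long solenoid, L = μ₀N²A/ℓ.
L = (4π×10⁻⁷)(1080)²(7.163×10^-4)/(0.517 m) = 2.031×10^-3 H.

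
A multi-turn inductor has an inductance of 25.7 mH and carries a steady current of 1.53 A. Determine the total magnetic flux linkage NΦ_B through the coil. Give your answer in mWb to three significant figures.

NΦ_B ≈ 39.3 mWb

From L = NΦ_B/I, the flux linkage is NΦ_B = LI.
NΦ_B = (2.570×10^-2 H)(1.53 A) = 3.932×10^-2 Wb.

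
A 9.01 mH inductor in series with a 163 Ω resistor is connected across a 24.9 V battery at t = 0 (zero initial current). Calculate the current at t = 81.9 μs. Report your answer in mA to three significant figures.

I ≈ 118 mA

τ = L/R = 9.010×10^-3/163 = 5.528×10^-5 s; final current I_∞ = ε/R = 24.9/163 = 0.1528 A.
I(t) = I_∞(1 − e^(−t/τ)) with t/τ = 1.482.
I = (0.1528)(1 − e^(−1.482)) = 0.118 A.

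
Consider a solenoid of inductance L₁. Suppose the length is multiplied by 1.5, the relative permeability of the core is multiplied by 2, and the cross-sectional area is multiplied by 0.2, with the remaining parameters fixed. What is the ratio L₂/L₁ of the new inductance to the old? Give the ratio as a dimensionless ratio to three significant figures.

For a solenoid, L ∝ μᵣN²A/ℓ.
L₂/L₁ = (1.5)^-1 × (2) × (0.2) = 0.267.

L₂/L₁ = 0.267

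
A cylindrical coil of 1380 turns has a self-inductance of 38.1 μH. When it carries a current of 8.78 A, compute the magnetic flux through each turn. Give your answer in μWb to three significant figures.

From L = NΦ_B/I, the flux per turn is Φ_B = LI/N.
Φ_B = (3.810×10^-5 H)(8.78 A)/1380 = 2.424×10^-7 Wb.

Φ_B ≈ 0.242 μWb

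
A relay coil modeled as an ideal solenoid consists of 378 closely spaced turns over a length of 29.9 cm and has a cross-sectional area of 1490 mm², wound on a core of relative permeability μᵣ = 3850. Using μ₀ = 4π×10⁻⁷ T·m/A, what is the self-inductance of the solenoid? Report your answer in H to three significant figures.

A = 1490 mm² = 1.490×10^-3 m².
For a long solenoid, L = μ₀μᵣN²A/ℓ.
L = (4π×10⁻⁷)(3850)(378)²(1.490×10^-3)/(0.299 m) = 3.4448 H.

L ≈ 3.44 H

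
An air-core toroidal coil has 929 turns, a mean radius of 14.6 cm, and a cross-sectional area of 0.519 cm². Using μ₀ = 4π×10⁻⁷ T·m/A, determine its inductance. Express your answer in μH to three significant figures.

For a thin toroid, L = μ₀N²A/(2πR).
L = (4π×10⁻⁷)(929)²(5.190×10^-5) / (2π×0.146 m) = 6.136×10^-5 H.

L ≈ 61.4 μH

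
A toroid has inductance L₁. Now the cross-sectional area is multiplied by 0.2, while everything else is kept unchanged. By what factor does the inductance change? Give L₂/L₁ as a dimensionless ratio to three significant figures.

For a toroid, L ∝ μᵣN²A/R.
L₂/L₁ = (0.2) = 0.200.

L₂/L₁ = 0.200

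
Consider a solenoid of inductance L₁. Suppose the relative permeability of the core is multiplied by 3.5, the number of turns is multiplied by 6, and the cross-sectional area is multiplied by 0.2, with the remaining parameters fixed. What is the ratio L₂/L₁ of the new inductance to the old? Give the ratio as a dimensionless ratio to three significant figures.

L₂/L₁ = 25.2

For a solenoid, L ∝ μᵣN²A/ℓ.
L₂/L₁ = (3.5) × (6)^2 × (0.2) = 25.2.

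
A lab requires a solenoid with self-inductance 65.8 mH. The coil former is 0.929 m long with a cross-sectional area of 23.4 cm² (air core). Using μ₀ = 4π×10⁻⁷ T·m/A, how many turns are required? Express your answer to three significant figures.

N ≈ 4560 turns

A = 23.4 cm² = 2.340×10^-3 m².
From L = μ₀N²A/ℓ, N = √(Lℓ / (μ₀A)).
N = √[(6.580×10^-2)(0.929) / ((4π×10⁻⁷)×2.340×10^-3)] = √(2.079×10^7) ≈ 4559.4.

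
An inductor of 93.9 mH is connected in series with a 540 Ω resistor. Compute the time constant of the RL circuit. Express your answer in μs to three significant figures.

τ = L/R = (9.390×10^-2 H)/(540 Ω) = 1.739×10^-4 s.

τ ≈ 174 μs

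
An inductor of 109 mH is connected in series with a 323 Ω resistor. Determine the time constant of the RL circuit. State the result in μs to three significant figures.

τ ≈ 337 μs

τ = L/R = (0.109 H)/(323 Ω) = 3.3746×10^-4 s.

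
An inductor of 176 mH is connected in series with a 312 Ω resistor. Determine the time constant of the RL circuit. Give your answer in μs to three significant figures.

τ ≈ 564 μs

τ = L/R = (0.176 H)/(312 Ω) = 5.641×10^-4 s.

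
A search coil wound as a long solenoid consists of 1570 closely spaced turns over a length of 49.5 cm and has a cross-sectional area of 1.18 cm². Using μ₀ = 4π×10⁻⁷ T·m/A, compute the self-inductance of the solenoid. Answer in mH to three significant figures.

L ≈ 0.738 mH

A = 1.18 cm² = 1.180×10^-4 m².
For a long solenoid, L = μ₀N²A/ℓ.
L = (4π×10⁻⁷)(1570)²(1.180×10^-4)/(0.495 m) = 7.384×10^-4 H.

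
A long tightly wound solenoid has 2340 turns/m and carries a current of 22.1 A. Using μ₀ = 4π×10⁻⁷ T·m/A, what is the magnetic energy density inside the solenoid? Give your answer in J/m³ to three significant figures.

u ≈ 1680 J/m³

B = μ₀nI = (4π×10⁻⁷)(2.340×10^3)(22.1) = 6.499×10^-2 T.
u = B²/(2μ₀) = (6.499×10^-2)²/(2×4π×10⁻⁷) = 1.680×10^3 J/m³.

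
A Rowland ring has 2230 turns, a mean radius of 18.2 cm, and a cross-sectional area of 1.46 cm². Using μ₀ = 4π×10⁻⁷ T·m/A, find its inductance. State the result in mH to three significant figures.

L ≈ 0.798 mH

For a thin toroid, L = μ₀N²A/(2πR).
L = (4π×10⁻⁷)(2230)²(1.460×10^-4) / (2π×0.182 m) = 7.978×10^-4 H.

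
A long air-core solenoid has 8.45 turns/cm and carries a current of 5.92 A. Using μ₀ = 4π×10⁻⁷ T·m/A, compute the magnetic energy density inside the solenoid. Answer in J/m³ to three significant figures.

B = μ₀nI = (4π×10⁻⁷)(845)(5.92) = 6.286×10^-3 T.
u = B²/(2μ₀) = (6.286×10^-3)²/(2×4π×10⁻⁷) = 15.72 J/m³.

u ≈ 15.7 J/m³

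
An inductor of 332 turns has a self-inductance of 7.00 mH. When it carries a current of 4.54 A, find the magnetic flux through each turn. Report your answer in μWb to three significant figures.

Φ_B ≈ 95.7 μWb

From L = NΦ_B/I, the flux per turn is Φ_B = LI/N.
Φ_B = (7.000×10^-3 H)(4.54 A)/332 = 9.572×10^-5 Wb.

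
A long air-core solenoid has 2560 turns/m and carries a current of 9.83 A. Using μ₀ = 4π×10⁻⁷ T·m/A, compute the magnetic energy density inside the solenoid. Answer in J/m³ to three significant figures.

B = μ₀nI = (4π×10⁻⁷)(2.560×10^3)(9.83) = 3.162×10^-2 T.
u = B²/(2μ₀) = (3.162×10^-2)²/(2×4π×10⁻⁷) = 397.9 J/m³.

u ≈ 398 J/m³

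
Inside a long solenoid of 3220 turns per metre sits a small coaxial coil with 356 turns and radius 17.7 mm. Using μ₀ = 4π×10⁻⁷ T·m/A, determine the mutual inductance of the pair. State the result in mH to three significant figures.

The outer solenoid produces a uniform field B₁ = μ₀n₁I₁ across the inner coil,
so the flux linkage is N₂Φ = N₂B₁A₂ = μ₀n₁N₂A₂·I₁, giving M = μ₀n₁N₂A₂.
A₂ = πr² = π(1.770×10^-2 m)² = 9.842×10^-4 m².
M = (4π×10⁻⁷)(3220)(356)(9.842×10^-4) = 1.418×10^-3 H.

M ≈ 1.42 mH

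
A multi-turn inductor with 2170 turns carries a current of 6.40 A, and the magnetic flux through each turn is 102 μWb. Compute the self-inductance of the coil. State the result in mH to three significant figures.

Self-inductance is defined by L = NΦ_B/I (flux linkage over current).
L = (2170)(1.020×10^-4 Wb)/(6.40 A) = 3.458×10^-2 H.

L ≈ 34.6 mH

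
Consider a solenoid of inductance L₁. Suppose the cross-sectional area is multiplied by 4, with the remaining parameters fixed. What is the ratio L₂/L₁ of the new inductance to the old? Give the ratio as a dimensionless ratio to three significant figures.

For a solenoid, L ∝ μᵣN²A/ℓ.
L₂/L₁ = (4) = 4.00.

L₂/L₁ = 4.00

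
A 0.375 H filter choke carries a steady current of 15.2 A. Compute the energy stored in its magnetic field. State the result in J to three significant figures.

U ≈ 43.3 J

Stored magnetic energy: U = ½LI².
U = ½(0.375 H)(15.2 A)² = 43.32 J.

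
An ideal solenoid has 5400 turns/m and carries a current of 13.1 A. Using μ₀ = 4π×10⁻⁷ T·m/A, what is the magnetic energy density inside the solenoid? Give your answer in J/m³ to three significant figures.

u ≈ 3140 J/m³

B = μ₀nI = (4π×10⁻⁷)(5.400×10^3)(13.1) = 8.889×10^-2 T.
u = B²/(2μ₀) = (8.889×10^-2)²/(2×4π×10⁻⁷) = 3.144×10^3 J/m³.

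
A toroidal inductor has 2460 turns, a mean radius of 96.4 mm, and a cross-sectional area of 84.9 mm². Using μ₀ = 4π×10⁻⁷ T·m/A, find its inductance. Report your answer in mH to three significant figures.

L ≈ 1.07 mH

For a thin toroid, L = μ₀N²A/(2πR).
L = (4π×10⁻⁷)(2460)²(8.490×10^-5) / (2π×9.640×10^-2 m) = 1.066×10^-3 H.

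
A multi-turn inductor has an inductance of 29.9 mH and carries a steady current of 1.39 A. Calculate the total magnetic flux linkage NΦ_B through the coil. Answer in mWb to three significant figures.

From L = NΦ_B/I, the flux linkage is NΦ_B = LI.
NΦ_B = (2.990×10^-2 H)(1.39 A) = 4.156×10^-2 Wb.

NΦ_B ≈ 41.6 mWb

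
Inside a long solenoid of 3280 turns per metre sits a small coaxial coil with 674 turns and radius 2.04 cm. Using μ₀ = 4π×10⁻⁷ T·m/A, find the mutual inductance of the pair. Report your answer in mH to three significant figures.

M ≈ 3.63 mH

The outer solenoid produces a uniform field B₁ = μ₀n₁I₁ across the inner coil,
so the flux linkage is N₂Φ = N₂B₁A₂ = μ₀n₁N₂A₂·I₁, giving M = μ₀n₁N₂A₂.
A₂ = πr² = π(2.040×10^-2 m)² = 1.307×10^-3 m².
M = (4π×10⁻⁷)(3280)(674)(1.307×10^-3) = 3.632×10^-3 H.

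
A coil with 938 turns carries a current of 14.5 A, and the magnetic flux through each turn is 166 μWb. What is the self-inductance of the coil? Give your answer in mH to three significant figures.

Self-inductance is defined by L = NΦ_B/I (flux linkage over current).
L = (938)(1.660×10^-4 Wb)/(14.5 A) = 1.074×10^-2 H.

L ≈ 10.7 mH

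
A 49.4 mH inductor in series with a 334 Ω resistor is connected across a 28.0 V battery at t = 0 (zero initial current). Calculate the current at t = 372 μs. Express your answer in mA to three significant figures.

τ = L/R = 4.940×10^-2/334 = 1.479×10^-4 s; final current I_∞ = ε/R = 28.0/334 = 8.383×10^-2 A.
I(t) = I_∞(1 − e^(−t/τ)) with t/τ = 2.515.
I = (8.383×10^-2)(1 − e^(−2.515)) = 7.705×10^-2 A.

I ≈ 77.1 mA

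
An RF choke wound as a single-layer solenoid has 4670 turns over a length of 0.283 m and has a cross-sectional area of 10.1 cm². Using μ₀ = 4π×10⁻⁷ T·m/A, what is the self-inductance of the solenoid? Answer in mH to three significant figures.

A = 10.1 cm² = 1.010×10^-3 m².
For a long solenoid, L = μ₀N²A/ℓ.
L = (4π×10⁻⁷)(4670)²(1.010×10^-3)/(0.283 m) = 9.781×10^-2 H.

L ≈ 97.8 mH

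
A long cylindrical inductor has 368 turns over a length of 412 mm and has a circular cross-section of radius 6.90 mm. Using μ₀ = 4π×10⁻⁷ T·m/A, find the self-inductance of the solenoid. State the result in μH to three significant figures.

A = πr² = π(6.900×10^-3 m)² = 1.496×10^-4 m².
For a long solenoid, L = μ₀N²A/ℓ.
L = (4π×10⁻⁷)(368)²(1.496×10^-4)/(0.412 m) = 6.178×10^-5 H.

L ≈ 61.8 μH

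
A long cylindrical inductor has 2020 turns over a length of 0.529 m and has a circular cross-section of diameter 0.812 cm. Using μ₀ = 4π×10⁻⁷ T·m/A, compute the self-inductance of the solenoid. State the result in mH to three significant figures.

L ≈ 0.502 mH

A = π(d/2)² = π(4.060×10^-3 m)² = 5.178×10^-5 m².
For a long solenoid, L = μ₀N²A/ℓ.
L = (4π×10⁻⁷)(2020)²(5.178×10^-5)/(0.529 m) = 5.019×10^-4 H.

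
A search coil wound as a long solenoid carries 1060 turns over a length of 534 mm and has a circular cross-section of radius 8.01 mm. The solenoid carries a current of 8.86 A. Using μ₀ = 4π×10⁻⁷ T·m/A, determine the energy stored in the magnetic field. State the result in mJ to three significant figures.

U ≈ 20.9 mJ

A = πr² = π(8.010×10^-3 m)² = 2.016×10^-4 m².
L = μ₀N²A/ℓ = (4π×10⁻⁷)(1060)²(2.016×10^-4)/(0.534) = 5.330×10^-4 H.
U = ½LI² = ½(5.330×10^-4)(8.86)² = 2.092×10^-2 J.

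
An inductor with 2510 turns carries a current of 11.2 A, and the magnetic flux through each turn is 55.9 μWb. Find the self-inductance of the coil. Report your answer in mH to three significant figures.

L ≈ 12.5 mH

Self-inductance is defined by L = NΦ_B/I (flux linkage over current).
L = (2510)(5.590×10^-5 Wb)/(11.2 A) = 1.253×10^-2 H.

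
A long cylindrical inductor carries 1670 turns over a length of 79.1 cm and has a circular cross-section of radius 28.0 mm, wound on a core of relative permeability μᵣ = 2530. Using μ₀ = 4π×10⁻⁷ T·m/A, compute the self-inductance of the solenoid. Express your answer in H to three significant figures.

A = πr² = π(2.800×10^-2 m)² = 2.463×10^-3 m².
For a long solenoid, L = μ₀μᵣN²A/ℓ.
L = (4π×10⁻⁷)(2530)(1670)²(2.463×10^-3)/(0.791 m) = 27.61 H.

L ≈ 27.6 H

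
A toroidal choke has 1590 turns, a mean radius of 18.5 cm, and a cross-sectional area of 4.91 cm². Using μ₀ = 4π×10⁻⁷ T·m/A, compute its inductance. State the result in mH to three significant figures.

For a thin toroid, L = μ₀N²A/(2πR).
L = (4π×10⁻⁷)(1590)²(4.910×10^-4) / (2π×0.185 m) = 1.342×10^-3 H.

L ≈ 1.34 mH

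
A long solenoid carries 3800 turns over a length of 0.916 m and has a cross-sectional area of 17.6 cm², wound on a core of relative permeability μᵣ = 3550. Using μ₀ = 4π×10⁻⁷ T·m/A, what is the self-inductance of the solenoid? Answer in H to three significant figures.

A = 17.6 cm² = 1.760×10^-3 m².
For a long solenoid, L = μ₀μᵣN²A/ℓ.
L = (4π×10⁻⁷)(3550)(3800)²(1.760×10^-3)/(0.916 m) = 123.8 H.

L ≈ 124 H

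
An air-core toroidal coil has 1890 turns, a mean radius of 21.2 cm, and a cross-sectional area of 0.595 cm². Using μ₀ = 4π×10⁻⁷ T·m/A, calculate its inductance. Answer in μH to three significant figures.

For a thin toroid, L = μ₀N²A/(2πR).
L = (4π×10⁻⁷)(1890)²(5.950×10^-5) / (2π×0.212 m) = 2.005×10^-4 H.

L ≈ 201 μH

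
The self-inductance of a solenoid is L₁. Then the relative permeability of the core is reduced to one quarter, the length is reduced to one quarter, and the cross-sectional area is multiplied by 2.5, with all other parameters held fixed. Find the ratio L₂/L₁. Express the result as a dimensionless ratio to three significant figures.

For a solenoid, L ∝ μᵣN²A/ℓ.
L₂/L₁ = (0.25) × (0.25)^-1 × (2.5) = 2.50.

L₂/L₁ = 2.50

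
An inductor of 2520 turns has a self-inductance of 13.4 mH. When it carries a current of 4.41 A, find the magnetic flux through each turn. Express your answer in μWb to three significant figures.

Φ_B ≈ 23.5 μWb

From L = NΦ_B/I, the flux per turn is Φ_B = LI/N.
Φ_B = (1.340×10^-2 H)(4.41 A)/2520 = 2.345×10^-5 Wb.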